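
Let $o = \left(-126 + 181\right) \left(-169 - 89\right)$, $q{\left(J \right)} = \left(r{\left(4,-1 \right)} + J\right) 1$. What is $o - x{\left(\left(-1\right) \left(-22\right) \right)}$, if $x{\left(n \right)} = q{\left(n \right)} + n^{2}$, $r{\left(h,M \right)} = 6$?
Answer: $-14702$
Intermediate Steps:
$q{\left(J \right)} = 6 + J$ ($q{\left(J \right)} = \left(6 + J\right) 1 = 6 + J$)
$x{\left(n \right)} = 6 + n + n^{2}$ ($x{\left(n \right)} = \left(6 + n\right) + n^{2} = 6 + n + n^{2}$)
$o = -14190$ ($o = 55 \left(-258\right) = -14190$)
$o - x{\left(\left(-1\right) \left(-22\right) \right)} = -14190 - \left(6 - -22 + \left(\left(-1\right) \left(-22\right)\right)^{2}\right) = -14190 - \left(6 + 22 + 22^{2}\right) = -14190 - \left(6 + 22 + 484\right) = -14190 - 512 = -14702$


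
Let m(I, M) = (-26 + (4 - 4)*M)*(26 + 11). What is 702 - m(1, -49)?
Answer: 1664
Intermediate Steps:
m(I, M) = -962 (m(I, M) = (-26 + 0*M)*37 = (-26 + 0)*37 = -26*37 = -962)
702 - m(1, -49) = 702 - 1*(-962) = 702 + 962 = 1664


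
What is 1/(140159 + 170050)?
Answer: 1/310209 ≈ 3.2236e-6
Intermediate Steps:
1/(140159 + 170050) = 1/310209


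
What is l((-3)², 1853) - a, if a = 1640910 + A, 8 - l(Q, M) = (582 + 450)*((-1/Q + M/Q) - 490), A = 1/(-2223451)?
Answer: -8988865424051/6670353 ≈ -1.3476e+6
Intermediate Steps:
A = -1/2223451 ≈ -4.4975e-7
l(Q, M) = 505688 + 1032/Q - 1032*M/Q (l(Q, M) = 8 - (582 + 450)*((-1/Q + M/Q) - 490) = 8 - 1032*(-490 - 1/Q + M/Q) = 8 - (-505680 - 1032/Q + 1032*M/Q) = 8 + (505680 + 1032/Q - 1032*M/Q) = 505688 + 1032/Q - 1032*M/Q)
a = 3648482980409/2223451 (a = 1640910 - 1/2223451 = 3648482980409/2223451 ≈ 1.6409e+6)
l((-3)², 1853) - a = 8*(129 - 129*1853 + 63211*(-3)²)/((-3)²) - 1*3648482980409/2223451 = 8*(129 - 239037 + 63211*9)/9 - 3648482980409/2223451 = 8*(⅑)*(129 - 239037 + 568899) - 3648482980409/2223451 = 8*(⅑)*329991 - 3648482980409/2223451 = 879976/3 - 3648482980409/2223451 = -8988865424051/6670353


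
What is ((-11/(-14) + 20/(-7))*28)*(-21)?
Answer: 1218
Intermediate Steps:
((-11/(-14) + 20/(-7))*28)*(-21) = ((-11*(-1/14) + 20*(-1/7))*28)*(-21) = ((11/14 - 20/7)*28)*(-21) = -29/14*28*(-21) = -58*(-21) = 1218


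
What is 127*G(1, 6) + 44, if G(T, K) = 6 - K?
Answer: 44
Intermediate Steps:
127*G(1, 6) + 44 = 127*(6 - 1*6) + 44 = 127*(6 - 6) + 44 = 127*0 + 44 = 0 + 44 = 44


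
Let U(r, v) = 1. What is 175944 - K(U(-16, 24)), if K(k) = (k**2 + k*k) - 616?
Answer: 176558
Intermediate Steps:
K(k) = -616 + 2*k**2 (K(k) = (k**2 + k**2) - 616 = 2*k**2 - 616 = -616 + 2*k**2)
175944 - K(U(-16, 24)) = 175944 - (-616 + 2*1**2) = 175944 - (-616 + 2*1) = 175944 - (-616 + 2) = 175944 - 1*(-614) = 175944 + 614 = 176558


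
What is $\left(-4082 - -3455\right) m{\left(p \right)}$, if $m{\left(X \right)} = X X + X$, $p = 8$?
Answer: $-45144$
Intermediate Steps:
$m{\left(X \right)} = X + X^{2}$ ($m{\left(X \right)} = X^{2} + X = X + X^{2}$)
$\left(-4082 - -3455\right) m{\left(p \right)} = \left(-4082 - -3455\right) 8 \left(1 + 8\right) = \left(-4082 + 3455\right) 8 \cdot 9 = \left(-627\right) 72 = -45144$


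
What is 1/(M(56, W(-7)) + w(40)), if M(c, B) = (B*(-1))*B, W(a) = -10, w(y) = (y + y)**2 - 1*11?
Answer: 1/6289 ≈ 0.00015901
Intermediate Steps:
w(y) = -11 + 4*y**2 (w(y) = (2*y)**2 - 11 = 4*y**2 - 11 = -11 + 4*y**2)
M(c, B) = -B**2 (M(c, B) = (-B)*B = -B**2)
1/(M(56, W(-7)) + w(40)) = 1/(-1*(-10)**2 + (-11 + 4*40**2)) = 1/(-1*100 + (-11 + 4*1600)) = 1/(-100 + (-11 + 6400)) = 1/(-100 + 6389) = 1/6289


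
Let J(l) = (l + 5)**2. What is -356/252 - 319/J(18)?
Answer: -67178/33327 ≈ -2.0157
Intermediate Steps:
J(l) = (5 + l)**2
-356/252 - 319/J(18) = -356/252 - 319/(5 + 18)**2 = -356*1/252 - 319/(23**2) = -89/63 - 319/529 = -67178/33327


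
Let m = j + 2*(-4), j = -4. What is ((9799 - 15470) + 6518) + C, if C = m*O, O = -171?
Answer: 2899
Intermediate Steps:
m = -12 (m = -4 + 2*(-4) = -4 - 8 = -12)
C = 2052 (C = -12*(-171) = 2052)
((9799 - 15470) + 6518) + C = ((9799 - 15470) + 6518) + 2052 = (-5671 + 6518) + 2052 = 847 + 2052 = 2899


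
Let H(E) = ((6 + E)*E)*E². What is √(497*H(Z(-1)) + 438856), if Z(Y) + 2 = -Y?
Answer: √436371 ≈ 660.58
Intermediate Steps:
Z(Y) = -2 - Y
H(E) = E³*(6 + E) (H(E) = (E*(6 + E))*E² = E³*(6 + E))
√(497*H(Z(-1)) + 438856) = √(497*((-2 - 1*(-1))³*(6 + (-2 - 1*(-1)))) + 438856) = √(497*((-2 + 1)³*(6 + (-2 + 1))) + 438856) = √(497*((-1)³*(6 - 1)) + 438856) = √(497*(-1*5) + 438856) = √(497*(-5) + 438856) = √(-2485 + 438856) = √436371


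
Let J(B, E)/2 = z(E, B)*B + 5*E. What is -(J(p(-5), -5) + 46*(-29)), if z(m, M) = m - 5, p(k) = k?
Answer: 1284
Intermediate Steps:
z(m, M) = -5 + m
J(B, E) = 10*E + 2*B*(-5 + E) (J(B, E) = 2*((-5 + E)*B + 5*E) = 2*(B*(-5 + E) + 5*E) = 2*(5*E + B*(-5 + E)) = 10*E + 2*B*(-5 + E))
-(J(p(-5), -5) + 46*(-29)) = -((10*(-5) + 2*(-5)*(-5 - 5)) + 46*(-29)) = -((-50 + 2*(-5)*(-10)) - 1334) = -((-50 + 100) - 1334) = -(50 - 1334) = -1*(-1284) = 1284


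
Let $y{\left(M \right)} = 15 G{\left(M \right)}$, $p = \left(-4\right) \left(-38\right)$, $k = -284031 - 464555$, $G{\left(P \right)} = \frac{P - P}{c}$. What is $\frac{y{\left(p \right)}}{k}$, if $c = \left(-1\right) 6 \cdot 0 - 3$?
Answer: $0$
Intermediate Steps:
$c = -3$ ($c = \left(-6\right) 0 - 3 = 0 - 3 = -3$)
$G{\left(P \right)} = 0$ ($G{\left(P \right)} = \frac{P - P}{-3} = 0 \left(- \frac{1}{3}\right) = 0$)
$k = -748586$ ($k = -284031 - 464555 = -748586$)
$p = 152$
$y{\left(M \right)} = 0$ ($y{\left(M \right)} = 15 \cdot 0 = 0$)
$\frac{y{\left(p \right)}}{k} = \frac{0}{-748586} = 0 \left(- \frac{1}{748586}\right) = 0$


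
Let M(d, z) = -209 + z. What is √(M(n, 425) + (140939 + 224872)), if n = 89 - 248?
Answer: √366027 ≈ 605.00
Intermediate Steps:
n = -159
√(M(n, 425) + (140939 + 224872)) = √((-209 + 425) + (140939 + 224872)) = √(216 + 365811) = √366027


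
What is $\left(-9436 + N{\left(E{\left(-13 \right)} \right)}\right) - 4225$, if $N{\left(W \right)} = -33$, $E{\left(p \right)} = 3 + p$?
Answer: $-13694$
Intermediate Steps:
$\left(-9436 + N{\left(E{\left(-13 \right)} \right)}\right) - 4225 = \left(-9436 - 33\right) - 4225 = -9469 - 4225 = -13694$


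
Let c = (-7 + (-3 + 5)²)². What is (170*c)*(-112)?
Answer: -171360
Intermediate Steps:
c = 9 (c = (-7 + 2²)² = (-7 + 4)² = (-3)² = 9)
(170*c)*(-112) = (170*9)*(-112) = 1530*(-112) = -171360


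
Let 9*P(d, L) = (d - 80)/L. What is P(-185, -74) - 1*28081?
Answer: -18701681/666 ≈ -28081.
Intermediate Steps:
P(d, L) = (-80 + d)/(9*L) (P(d, L) = ((d - 80)/L)/9 = ((-80 + d)/L)/9 = (-80 + d)/(9*L))
P(-185, -74) - 1*28081 = (1/9)*(-80 - 185)/(-74) - 1*28081 = (1/9)*(-1/74)*(-265) - 28081 = 265/666 - 28081 = -18701681/666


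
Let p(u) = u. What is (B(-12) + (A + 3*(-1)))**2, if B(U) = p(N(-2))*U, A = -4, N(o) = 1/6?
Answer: 81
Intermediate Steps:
N(o) = 1/6
B(U) = U/6
(B(-12) + (A + 3*(-1)))**2 = ((1/6)*(-12) + (-4 + 3*(-1)))**2 = (-2 + (-4 - 3))**2 = (-2 - 7)**2 = (-9)**2 = 81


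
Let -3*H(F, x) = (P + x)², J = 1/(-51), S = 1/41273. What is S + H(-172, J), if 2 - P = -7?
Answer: -8657581769/322053219 ≈ -26.882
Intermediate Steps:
P = 9 (P = 2 - 1*(-7) = 2 + 7 = 9)
S = 1/41273 ≈ 2.4229e-5
J = -1/51 ≈ -0.019608
H(F, x) = -(9 + x)²/3
S + H(-172, J) = 1/41273 - (9 - 1/51)²/3 = 1/41273 - (458/51)²/3 = 1/41273 - ⅓*209764/2601 = 1/41273 - 209764/7803 = -8657581769/322053219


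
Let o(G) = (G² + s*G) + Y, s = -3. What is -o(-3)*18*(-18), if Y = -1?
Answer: 5508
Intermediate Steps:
o(G) = -1 + G² - 3*G (o(G) = (G² - 3*G) - 1 = -1 + G² - 3*G)
-o(-3)*18*(-18) = -(-1 + (-3)² - 3*(-3))*18*(-18) = -(-1 + 9 + 9)*18*(-18) = -17*18*(-18) = -306*(-18) = -1*(-5508) = 5508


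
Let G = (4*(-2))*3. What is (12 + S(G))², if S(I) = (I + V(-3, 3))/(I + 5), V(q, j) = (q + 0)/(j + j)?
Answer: 255025/1444 ≈ 176.61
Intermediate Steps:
V(q, j) = q/(2*j) (V(q, j) = q/((2*j)) = q*(1/(2*j)) = q/(2*j))
G = -24 (G = -8*3 = -24)
S(I) = (-½ + I)/(5 + I) (S(I) = (I + (½)*(-3)/3)/(I + 5) = (I + (½)*(-3)*(⅓))/(5 + I) = (I - ½)/(5 + I) = (-½ + I)/(5 + I))
(12 + S(G))² = (12 + (-½ - 24)/(5 - 24))² = (12 - 49/2/(-19))² = (12 - 1/19*(-49/2))² = (12 + 49/38)² = (505/38)² = 255025/1444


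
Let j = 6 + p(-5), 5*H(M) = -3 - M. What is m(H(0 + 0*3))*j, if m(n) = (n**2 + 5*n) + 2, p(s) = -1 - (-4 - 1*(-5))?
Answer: -64/25 ≈ -2.5600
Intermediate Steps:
p(s) = -2 (p(s) = -1 - (-4 + 5) = -1 - 1*1 = -1 - 1 = -2)
H(M) = -3/5 - M/5 (H(M) = (-3 - M)/5 = -3/5 - M/5)
m(n) = 2 + n**2 + 5*n
j = 4 (j = 6 - 2 = 4)
m(H(0 + 0*3))*j = (2 + (-3/5 - (0 + 0*3)/5)**2 + 5*(-3/5 - (0 + 0*3)/5))*4 = (2 + (-3/5 - (0 + 0)/5)**2 + 5*(-3/5 - (0 + 0)/5))*4 = (2 + (-3/5 - 1/5*0)**2 + 5*(-3/5 - 1/5*0))*4 = (2 + (-3/5 + 0)**2 + 5*(-3/5 + 0))*4 = (2 + (-3/5)**2 + 5*(-3/5))*4 = (2 + 9/25 - 3)*4 = -16/25*4 = -64/25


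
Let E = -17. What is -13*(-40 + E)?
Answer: 741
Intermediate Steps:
-13*(-40 + E) = -13*(-40 - 17) = -13*(-57) = 741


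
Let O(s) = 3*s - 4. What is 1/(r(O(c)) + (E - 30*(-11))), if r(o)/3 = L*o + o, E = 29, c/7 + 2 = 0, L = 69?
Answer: -1/9301 ≈ -0.00010752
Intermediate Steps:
c = -14 (c = -14 + 7*0 = -14 + 0 = -14)
O(s) = -4 + 3*s
r(o) = 210*o (r(o) = 3*(69*o + o) = 3*(70*o) = 210*o)
1/(r(O(c)) + (E - 30*(-11))) = 1/(210*(-4 + 3*(-14)) + (29 - 30*(-11))) = 1/(210*(-4 - 42) + (29 + 330)) = 1/(210*(-46) + 359) = 1/(-9660 + 359) = 1/(-9301) = -1/9301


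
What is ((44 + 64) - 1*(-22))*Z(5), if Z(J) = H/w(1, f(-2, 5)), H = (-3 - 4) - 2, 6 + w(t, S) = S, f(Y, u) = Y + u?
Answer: 390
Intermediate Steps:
w(t, S) = -6 + S
H = -9 (H = -7 - 2 = -9)
Z(J) = 3 (Z(J) = -9/(-6 + (-2 + 5)) = -9/(-6 + 3) = -9/(-3) = -9*(-1/3) = 3)
((44 + 64) - 1*(-22))*Z(5) = ((44 + 64) - 1*(-22))*3 = (108 + 22)*3 = 130*3 = 390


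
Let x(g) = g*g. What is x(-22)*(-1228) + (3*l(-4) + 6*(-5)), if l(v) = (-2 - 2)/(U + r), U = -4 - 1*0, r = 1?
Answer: -594378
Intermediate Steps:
x(g) = g²
U = -4 (U = -4 + 0 = -4)
l(v) = 4/3 (l(v) = (-2 - 2)/(-4 + 1) = -4/(-3) = -4*(-⅓) = 4/3)
x(-22)*(-1228) + (3*l(-4) + 6*(-5)) = (-22)²*(-1228) + (3*(4/3) + 6*(-5)) = 484*(-1228) + (4 - 30) = -594352 - 26 = -594378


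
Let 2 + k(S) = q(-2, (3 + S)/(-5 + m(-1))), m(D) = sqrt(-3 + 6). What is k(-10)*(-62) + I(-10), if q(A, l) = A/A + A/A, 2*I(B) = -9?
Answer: -9/2 ≈ -4.5000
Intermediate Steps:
I(B) = -9/2 (I(B) = (1/2)*(-9) = -9/2)
m(D) = sqrt(3)
q(A, l) = 2 (q(A, l) = 1 + 1 = 2)
k(S) = 0 (k(S) = -2 + 2 = 0)
k(-10)*(-62) + I(-10) = 0*(-62) - 9/2 = 0 - 9/2 = -9/2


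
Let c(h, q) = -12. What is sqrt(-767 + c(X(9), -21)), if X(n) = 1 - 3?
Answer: I*sqrt(779) ≈ 27.911*I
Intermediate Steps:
X(n) = -2
sqrt(-767 + c(X(9), -21)) = sqrt(-767 - 12) = sqrt(-779) = I*sqrt(779)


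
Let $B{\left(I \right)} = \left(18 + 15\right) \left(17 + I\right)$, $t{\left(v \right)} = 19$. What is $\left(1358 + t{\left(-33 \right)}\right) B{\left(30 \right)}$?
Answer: $2135727$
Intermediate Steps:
$B{\left(I \right)} = 561 + 33 I$ ($B{\left(I \right)} = 33 \left(17 + I\right) = 561 + 33 I$)
$\left(1358 + t{\left(-33 \right)}\right) B{\left(30 \right)} = \left(1358 + 19\right) \left(561 + 33 \cdot 30\right) = 1377 \left(561 + 990\right) = 1377 \cdot 1551 = 2135727$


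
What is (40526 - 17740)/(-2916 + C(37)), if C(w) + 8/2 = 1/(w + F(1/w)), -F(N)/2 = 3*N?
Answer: -31057318/3979923 ≈ -7.8035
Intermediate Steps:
F(N) = -6*N
C(w) = -4 + 1/(w - 6/w)
(40526 - 17740)/(-2916 + C(37)) = (40526 - 17740)/(-2916 + (24 - 1*37*(-1 + 4*37))/(-6 + 37**2)) = 22786/(-2916 + (24 - 1*37*(-1 + 148))/(-6 + 1369)) = 22786/(-2916 + (24 - 1*37*147)/1363) = 22786/(-2916 + (24 - 5439)/1363) = 22786/(-2916 + (1/1363)*(-5415)) = 22786/(-2916 - 5415/1363) = 22786/(-3979923/1363) = 22786*(-1363/3979923) = -31057318/3979923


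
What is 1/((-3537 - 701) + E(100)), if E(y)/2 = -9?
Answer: -1/4256 ≈ -0.00023496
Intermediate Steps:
E(y) = -18 (E(y) = 2*(-9) = -18)
1/((-3537 - 701) + E(100)) = 1/((-3537 - 701) - 18) = 1/(-4238 - 18) = 1/(-4256) = -1/4256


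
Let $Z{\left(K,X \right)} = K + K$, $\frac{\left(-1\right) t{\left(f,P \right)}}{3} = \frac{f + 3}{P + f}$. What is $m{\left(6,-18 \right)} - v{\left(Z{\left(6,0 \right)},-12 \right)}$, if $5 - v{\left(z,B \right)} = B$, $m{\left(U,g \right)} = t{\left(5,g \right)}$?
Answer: $- \frac{197}{13} \approx -15.154$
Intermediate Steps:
$t{\left(f,P \right)} = - \frac{3 \left(3 + f\right)}{P + f}$ ($t{\left(f,P \right)} = - 3 \frac{f + 3}{P + f} = - 3 \frac{3 + f}{P + f} = - \frac{3 \left(3 + f\right)}{P + f}$)
$m{\left(U,g \right)} = - \frac{24}{5 + g}$ ($m{\left(U,g \right)} = \frac{3 \left(-3 - 5\right)}{g + 5} = \frac{3 \left(-3 - 5\right)}{5 + g} = 3 \frac{1}{5 + g} \left(-8\right) = - \frac{24}{5 + g}$)
$Z{\left(K,X \right)} = 2 K$
$v{\left(z,B \right)} = 5 - B$
$m{\left(6,-18 \right)} - v{\left(Z{\left(6,0 \right)},-12 \right)} = - \frac{24}{5 - 18} - \left(5 - -12\right) = - \frac{24}{-13} - \left(5 + 12\right) = \left(-24\right) \left(- \frac{1}{13}\right) - 17 = \frac{24}{13} - 17 = - \frac{197}{13}$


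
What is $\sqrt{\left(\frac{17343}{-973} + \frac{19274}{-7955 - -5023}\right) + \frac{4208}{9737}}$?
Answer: $\frac{7 i \sqrt{39295869656359966}}{283449634} \approx 4.8955 i$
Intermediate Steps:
$\sqrt{\left(\frac{17343}{-973} + \frac{19274}{-7955 - -5023}\right) + \frac{4208}{9737}} = \sqrt{\left(17343 \left(- \frac{1}{973}\right) + \frac{19274}{-7955 + 5023}\right) + 4208 \cdot \frac{1}{9737}} = \sqrt{\left(- \frac{17343}{973} + \frac{19274}{-2932}\right) + \frac{4208}{9737}} = \sqrt{\left(- \frac{17343}{973} + 19274 \left(- \frac{1}{2932}\right)\right) + \frac{4208}{9737}} = \sqrt{\left(- \frac{17343}{973} - \frac{9637}{1466}\right) + \frac{4208}{9737}} = \sqrt{- \frac{34801639}{1426418} + \frac{4208}{9737}} = \sqrt{- \frac{6793085551}{283449634}} = \frac{7 i \sqrt{39295869656359966}}{283449634}$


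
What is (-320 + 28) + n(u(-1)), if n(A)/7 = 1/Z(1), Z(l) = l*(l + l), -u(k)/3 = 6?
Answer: -577/2 ≈ -288.50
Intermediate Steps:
u(k) = -18 (u(k) = -3*6 = -18)
Z(l) = 2*l**2 (Z(l) = l*(2*l) = 2*l**2)
n(A) = 7/2 (n(A) = 7/((2*1**2)) = 7/((2*1)) = 7/2)
(-320 + 28) + n(u(-1)) = (-320 + 28) + 7/2 = -292 + 7/2 = -577/2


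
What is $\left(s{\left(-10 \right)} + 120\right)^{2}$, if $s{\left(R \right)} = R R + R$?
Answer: $44100$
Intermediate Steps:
$s{\left(R \right)} = R + R^{2}$ ($s{\left(R \right)} = R^{2} + R = R + R^{2}$)
$\left(s{\left(-10 \right)} + 120\right)^{2} = \left(- 10 \left(1 - 10\right) + 120\right)^{2} = \left(\left(-10\right) \left(-9\right) + 120\right)^{2} = \left(90 + 120\right)^{2} = 210^{2} = 44100$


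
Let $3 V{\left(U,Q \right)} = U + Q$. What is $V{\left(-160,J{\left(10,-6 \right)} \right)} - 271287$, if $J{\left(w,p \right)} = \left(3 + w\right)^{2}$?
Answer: $-271284$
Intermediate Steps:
$V{\left(U,Q \right)} = \frac{Q}{3} + \frac{U}{3}$ ($V{\left(U,Q \right)} = \frac{U + Q}{3} = \frac{Q + U}{3} = \frac{Q}{3} + \frac{U}{3}$)
$V{\left(-160,J{\left(10,-6 \right)} \right)} - 271287 = \left(\frac{\left(3 + 10\right)^{2}}{3} + \frac{1}{3} \left(-160\right)\right) - 271287 = \left(\frac{13^{2}}{3} - \frac{160}{3}\right) - 271287 = \left(\frac{1}{3} \cdot 169 - \frac{160}{3}\right) - 271287 = \left(\frac{169}{3} - \frac{160}{3}\right) - 271287 = 3 - 271287 = -271284$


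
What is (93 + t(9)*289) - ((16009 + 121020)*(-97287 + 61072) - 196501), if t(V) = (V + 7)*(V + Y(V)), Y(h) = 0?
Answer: 4962743445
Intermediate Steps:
t(V) = V*(7 + V) (t(V) = (V + 7)*(V + 0) = (7 + V)*V = V*(7 + V))
(93 + t(9)*289) - ((16009 + 121020)*(-97287 + 61072) - 196501) = (93 + (9*(7 + 9))*289) - ((16009 + 121020)*(-97287 + 61072) - 196501) = (93 + (9*16)*289) - (137029*(-36215) - 196501) = (93 + 144*289) - (-4962505235 - 196501) = (93 + 41616) - 1*(-4962701736) = 41709 + 4962701736 = 4962743445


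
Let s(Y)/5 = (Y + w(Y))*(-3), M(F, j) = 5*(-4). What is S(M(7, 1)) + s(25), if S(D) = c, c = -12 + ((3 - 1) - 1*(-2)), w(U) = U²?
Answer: -9758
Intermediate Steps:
M(F, j) = -20
c = -8 (c = -12 + (2 + 2) = -12 + 4 = -8)
s(Y) = -15*Y - 15*Y² (s(Y) = 5*((Y + Y²)*(-3)) = 5*(-3*Y - 3*Y²) = -15*Y - 15*Y²)
S(D) = -8
S(M(7, 1)) + s(25) = -8 + 15*25*(-1 - 1*25) = -8 + 15*25*(-1 - 25) = -8 + 15*25*(-26) = -8 - 9750 = -9758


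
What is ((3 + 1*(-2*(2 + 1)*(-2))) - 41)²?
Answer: 676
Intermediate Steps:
((3 + 1*(-2*(2 + 1)*(-2))) - 41)² = ((3 + 1*(-2*3*(-2))) - 41)² = ((3 + 1*(-6*(-2))) - 41)² = ((3 + 1*12) - 41)² = ((3 + 12) - 41)² = (15 - 41)² = (-26)² = 676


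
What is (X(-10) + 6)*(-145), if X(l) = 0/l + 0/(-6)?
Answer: -870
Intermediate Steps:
X(l) = 0 (X(l) = 0 + 0*(-⅙) = 0 + 0 = 0)
(X(-10) + 6)*(-145) = (0 + 6)*(-145) = 6*(-145) = -870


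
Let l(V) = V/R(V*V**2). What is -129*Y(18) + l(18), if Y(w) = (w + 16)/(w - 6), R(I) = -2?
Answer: -749/2 ≈ -374.50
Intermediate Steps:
l(V) = -V/2 (l(V) = V/(-2) = V*(-1/2) = -V/2)
Y(w) = (16 + w)/(-6 + w)
-129*Y(18) + l(18) = -129*(16 + 18)/(-6 + 18) - 1/2*18 = -129*34/12 - 9 = -43*34/4 - 9 = -129*17/6 - 9 = -731/2 - 9 = -749/2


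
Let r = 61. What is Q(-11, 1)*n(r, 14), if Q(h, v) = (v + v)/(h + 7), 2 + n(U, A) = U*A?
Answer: -426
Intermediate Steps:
n(U, A) = -2 + A*U (n(U, A) = -2 + U*A = -2 + A*U)
Q(h, v) = 2*v/(7 + h) (Q(h, v) = (2*v)/(7 + h) = 2*v/(7 + h))
Q(-11, 1)*n(r, 14) = (2*1/(7 - 11))*(-2 + 14*61) = (2*1/(-4))*(-2 + 854) = (2*1*(-1/4))*852 = -1/2*852 = -426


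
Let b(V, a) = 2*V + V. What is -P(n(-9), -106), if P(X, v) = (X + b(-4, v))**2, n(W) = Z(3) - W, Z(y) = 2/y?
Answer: -49/9 ≈ -5.4444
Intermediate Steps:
b(V, a) = 3*V
n(W) = 2/3 - W
P(X, v) = (-12 + X)**2 (P(X, v) = (X + 3*(-4))**2 = (X - 12)**2 = (-12 + X)**2)
-P(n(-9), -106) = -(-12 + (2/3 - 1*(-9)))**2 = -(-12 + (2/3 + 9))**2 = -(-12 + 29/3)**2 = -(-7/3)**2 = -1*49/9 = -49/9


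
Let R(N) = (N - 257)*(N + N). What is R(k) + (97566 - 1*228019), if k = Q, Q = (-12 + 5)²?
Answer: -150837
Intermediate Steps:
Q = 49 (Q = (-7)² = 49)
k = 49
R(N) = 2*N*(-257 + N) (R(N) = (-257 + N)*(2*N) = 2*N*(-257 + N))
R(k) + (97566 - 1*228019) = 2*49*(-257 + 49) + (97566 - 1*228019) = 2*49*(-208) + (97566 - 228019) = -20384 - 130453 = -150837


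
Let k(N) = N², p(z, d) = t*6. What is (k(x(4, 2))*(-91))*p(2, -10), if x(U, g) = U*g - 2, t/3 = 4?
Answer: -235872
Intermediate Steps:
t = 12 (t = 3*4 = 12)
x(U, g) = -2 + U*g
p(z, d) = 72 (p(z, d) = 12*6 = 72)
(k(x(4, 2))*(-91))*p(2, -10) = ((-2 + 4*2)²*(-91))*72 = ((-2 + 8)²*(-91))*72 = (6²*(-91))*72 = (36*(-91))*72 = -3276*72 = -235872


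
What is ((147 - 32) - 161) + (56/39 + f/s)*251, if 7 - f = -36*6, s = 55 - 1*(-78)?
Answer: 3813793/5187 ≈ 735.26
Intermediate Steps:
s = 133 (s = 55 + 78 = 133)
f = 223 (f = 7 - (-36)*6 = 7 - 1*(-216) = 7 + 216 = 223)
((147 - 32) - 161) + (56/39 + f/s)*251 = ((147 - 32) - 161) + (56/39 + 223/133)*251 = (115 - 161) + (56*(1/39) + 223*(1/133))*251 = -46 + (56/39 + 223/133)*251 = -46 + (16145/5187)*251 = -46 + 4052395/5187 = 3813793/5187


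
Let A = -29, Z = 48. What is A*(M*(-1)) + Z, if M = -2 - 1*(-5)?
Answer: 135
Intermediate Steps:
M = 3 (M = -2 + 5 = 3)
A*(M*(-1)) + Z = -87*(-1) + 48 = -29*(-3) + 48 = 87 + 48 = 135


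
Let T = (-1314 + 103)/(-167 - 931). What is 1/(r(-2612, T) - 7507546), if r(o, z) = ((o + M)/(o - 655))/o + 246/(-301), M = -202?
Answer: -428092434/3213923990517697 ≈ -1.3320e-7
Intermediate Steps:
T = 1211/1098 (T = -1211/(-1098) = -1211*(-1/1098) = 1211/1098 ≈ 1.1029)
r(o, z) = -246/301 + (-202 + o)/(o*(-655 + o)) (r(o, z) = ((o - 202)/(o - 655))/o + 246/(-301) = ((-202 + o)/(-655 + o))/o + 246*(-1/301) = ((-202 + o)/(-655 + o))/o - 246/301 = (-202 + o)/(o*(-655 + o)) - 246/301 = -246/301 + (-202 + o)/(o*(-655 + o)))
1/(r(-2612, T) - 7507546) = 1/((1/301)*(-60802 - 246*(-2612)**2 + 161431*(-2612))/(-2612*(-655 - 2612)) - 7507546) = 1/((1/301)*(-1/2612)*(-60802 - 246*6822544 - 421657772)/(-3267) - 7507546) = 1/((1/301)*(-1/2612)*(-1/3267)*(-60802 - 1678345824 - 421657772) - 7507546) = 1/((1/301)*(-1/2612)*(-1/3267)*(-2100064398) - 7507546) = 1/(-350010733/428092434 - 7507546) = 1/(-3213923990517697/428092434) = -428092434/3213923990517697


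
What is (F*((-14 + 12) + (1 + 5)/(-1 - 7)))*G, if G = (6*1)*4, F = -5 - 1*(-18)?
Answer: -858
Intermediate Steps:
F = 13 (F = -5 + 18 = 13)
G = 24 (G = 6*4 = 24)
(F*((-14 + 12) + (1 + 5)/(-1 - 7)))*G = (13*((-14 + 12) + (1 + 5)/(-1 - 7)))*24 = (13*(-2 + 6/(-8)))*24 = (13*(-2 + 6*(-⅛)))*24 = (13*(-2 - ¾))*24 = (13*(-11/4))*24 = -143/4*24 = -858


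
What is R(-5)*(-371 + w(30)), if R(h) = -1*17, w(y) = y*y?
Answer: -8993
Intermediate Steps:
w(y) = y²
R(h) = -17
R(-5)*(-371 + w(30)) = -17*(-371 + 30²) = -17*(-371 + 900) = -17*529 = -8993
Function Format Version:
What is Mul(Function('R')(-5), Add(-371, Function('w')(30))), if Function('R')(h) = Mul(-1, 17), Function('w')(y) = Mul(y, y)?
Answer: -8993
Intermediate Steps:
Function('w')(y) = Pow(y, 2)
Function('R')(h) = -17
Mul(Function('R')(-5), Add(-371, Function('w')(30))) = Mul(-17, Add(-371, Pow(30, 2))) = Mul(-17, Add(-371, 900)) = Mul(-17, 529) = -8993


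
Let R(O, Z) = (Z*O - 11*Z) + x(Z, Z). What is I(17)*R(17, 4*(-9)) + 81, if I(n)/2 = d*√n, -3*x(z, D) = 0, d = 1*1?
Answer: 81 - 432*√17 ≈ -1700.2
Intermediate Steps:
d = 1
x(z, D) = 0 (x(z, D) = -⅓*0 = 0)
R(O, Z) = -11*Z + O*Z (R(O, Z) = (Z*O - 11*Z) + 0 = (O*Z - 11*Z) + 0 = (-11*Z + O*Z) + 0 = -11*Z + O*Z)
I(n) = 2*√n (I(n) = 2*(1*√n) = 2*√n)
I(17)*R(17, 4*(-9)) + 81 = (2*√17)*((4*(-9))*(-11 + 17)) + 81 = (2*√17)*(-36*6) + 81 = (2*√17)*(-216) + 81 = -432*√17 + 81 = 81 - 432*√17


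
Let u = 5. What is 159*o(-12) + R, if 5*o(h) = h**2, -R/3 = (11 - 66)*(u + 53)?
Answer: 70746/5 ≈ 14149.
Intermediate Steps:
R = 9570 (R = -3*(11 - 66)*(5 + 53) = -(-165)*58 = -3*(-3190) = 9570)
o(h) = h**2/5
159*o(-12) + R = 159*((1/5)*(-12)**2) + 9570 = 159*((1/5)*144) + 9570 = 159*(144/5) + 9570 = 22896/5 + 9570 = 70746/5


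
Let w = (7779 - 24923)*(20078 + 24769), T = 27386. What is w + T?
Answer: -768829582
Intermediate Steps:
w = -768856968 (w = -17144*44847 = -768856968)
w + T = -768856968 + 27386 = -768829582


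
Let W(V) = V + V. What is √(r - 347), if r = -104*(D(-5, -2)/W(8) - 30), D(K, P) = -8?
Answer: 5*√113 ≈ 53.151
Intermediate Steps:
W(V) = 2*V
r = 3172 (r = -104*(-8/(2*8) - 30) = -104*(-8/16 - 30) = -104*(-8*1/16 - 30) = -104*(-½ - 30) = -104*(-61/2) = 3172)
√(r - 347) = √(3172 - 347) = √2825 = 5*√113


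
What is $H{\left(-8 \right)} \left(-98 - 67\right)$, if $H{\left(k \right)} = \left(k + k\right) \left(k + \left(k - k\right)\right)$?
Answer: $-21120$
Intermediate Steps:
$H{\left(k \right)} = 2 k^{2}$ ($H{\left(k \right)} = 2 k \left(k + 0\right) = 2 k k = 2 k^{2}$)
$H{\left(-8 \right)} \left(-98 - 67\right) = 2 \left(-8\right)^{2} \left(-98 - 67\right) = 2 \cdot 64 \left(-165\right) = 128 \left(-165\right) = -21120$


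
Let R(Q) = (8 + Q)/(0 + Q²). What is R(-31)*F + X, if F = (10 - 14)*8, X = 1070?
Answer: 1029006/961 ≈ 1070.8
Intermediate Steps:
R(Q) = (8 + Q)/Q² (R(Q) = (8 + Q)/(Q²) = (8 + Q)/Q²)
F = -32 (F = -4*8 = -32)
R(-31)*F + X = ((8 - 31)/(-31)²)*(-32) + 1070 = ((1/961)*(-23))*(-32) + 1070 = -23/961*(-32) + 1070 = 736/961 + 1070 = 1029006/961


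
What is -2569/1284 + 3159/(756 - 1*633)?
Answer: 1246723/52644 ≈ 23.682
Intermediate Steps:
-2569/1284 + 3159/(756 - 1*633) = -2569*1/1284 + 3159/(756 - 633) = -2569/1284 + 3159/123 = -2569/1284 + 3159*(1/123) = -2569/1284 + 1053/41 = 1246723/52644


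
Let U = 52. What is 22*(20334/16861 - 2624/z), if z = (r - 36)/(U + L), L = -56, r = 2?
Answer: -1939098700/286637 ≈ -6765.0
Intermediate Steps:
z = 17/2 (z = (2 - 36)/(52 - 56) = -34/(-4) = -34*(-¼) = 17/2 ≈ 8.5000)
22*(20334/16861 - 2624/z) = 22*(20334/16861 - 2624/17/2) = 22*(20334*(1/16861) - 2624*2/17) = 22*(20334/16861 - 5248/17) = 22*(-88140850/286637) = -1939098700/286637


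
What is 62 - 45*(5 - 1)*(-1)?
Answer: 242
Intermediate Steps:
62 - 45*(5 - 1)*(-1) = 62 - 180*(-1) = 62 - 45*(-4) = 62 + 180 = 242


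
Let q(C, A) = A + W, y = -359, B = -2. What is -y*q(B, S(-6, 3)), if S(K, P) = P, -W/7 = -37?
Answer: 94058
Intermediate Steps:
W = 259 (W = -7*(-37) = 259)
q(C, A) = 259 + A (q(C, A) = A + 259 = 259 + A)
-y*q(B, S(-6, 3)) = -(-359)*(259 + 3) = -(-359)*262 = -1*(-94058) = 94058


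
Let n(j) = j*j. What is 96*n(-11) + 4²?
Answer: 11632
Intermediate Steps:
n(j) = j²
96*n(-11) + 4² = 96*(-11)² + 4² = 96*121 + 16 = 11616 + 16 = 11632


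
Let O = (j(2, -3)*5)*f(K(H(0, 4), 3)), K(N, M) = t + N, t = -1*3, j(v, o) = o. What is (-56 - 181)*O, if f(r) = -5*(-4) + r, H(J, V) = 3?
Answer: 71100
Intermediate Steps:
t = -3
K(N, M) = -3 + N
f(r) = 20 + r
O = -300 (O = (-3*5)*(20 + (-3 + 3)) = -15*(20 + 0) = -15*20 = -300)
(-56 - 181)*O = (-56 - 181)*(-300) = -237*(-300) = 71100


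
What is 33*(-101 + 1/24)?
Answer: -26653/8 ≈ -3331.6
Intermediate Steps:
33*(-101 + 1/24) = 33*(-2423/24) = -26653/8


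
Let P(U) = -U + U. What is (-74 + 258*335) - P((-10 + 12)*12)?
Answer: 86356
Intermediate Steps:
P(U) = 0
(-74 + 258*335) - P((-10 + 12)*12) = (-74 + 258*335) - 1*0 = (-74 + 86430) + 0 = 86356 + 0 = 86356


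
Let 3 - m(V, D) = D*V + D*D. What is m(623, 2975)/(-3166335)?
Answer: 10704047/3166335 ≈ 3.3806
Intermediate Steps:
m(V, D) = 3 - D² - D*V (m(V, D) = 3 - (D*V + D*D) = 3 - (D*V + D²) = 3 - (D² + D*V) = 3 + (-D² - D*V) = 3 - D² - D*V)
m(623, 2975)/(-3166335) = (3 - 1*2975² - 1*2975*623)/(-3166335) = (3 - 1*8850625 - 1853425)*(-1/3166335) = (3 - 8850625 - 1853425)*(-1/3166335) = -10704047*(-1/3166335) = 10704047/3166335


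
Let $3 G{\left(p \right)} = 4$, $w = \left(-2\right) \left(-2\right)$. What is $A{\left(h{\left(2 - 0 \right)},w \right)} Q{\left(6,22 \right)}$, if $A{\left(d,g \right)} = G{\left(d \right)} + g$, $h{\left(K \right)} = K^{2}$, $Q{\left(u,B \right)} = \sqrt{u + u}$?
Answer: $\frac{32 \sqrt{3}}{3} \approx 18.475$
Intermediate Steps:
$w = 4$
$G{\left(p \right)} = \frac{4}{3}$ ($G{\left(p \right)} = \frac{1}{3} \cdot 4 = \frac{4}{3}$)
$Q{\left(u,B \right)} = \sqrt{2} \sqrt{u}$ ($Q{\left(u,B \right)} = \sqrt{2 u} = \sqrt{2} \sqrt{u}$)
$A{\left(d,g \right)} = \frac{4}{3} + g$
$A{\left(h{\left(2 - 0 \right)},w \right)} Q{\left(6,22 \right)} = \left(\frac{4}{3} + 4\right) \sqrt{2} \sqrt{6} = \frac{16 \cdot 2 \sqrt{3}}{3} = \frac{32 \sqrt{3}}{3}$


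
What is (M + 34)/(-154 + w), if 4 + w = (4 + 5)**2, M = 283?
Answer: -317/77 ≈ -4.1169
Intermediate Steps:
w = 77 (w = -4 + (4 + 5)**2 = -4 + 9**2 = -4 + 81 = 77)
(M + 34)/(-154 + w) = (283 + 34)/(-154 + 77) = 317/(-77) = 317*(-1/77) = -317/77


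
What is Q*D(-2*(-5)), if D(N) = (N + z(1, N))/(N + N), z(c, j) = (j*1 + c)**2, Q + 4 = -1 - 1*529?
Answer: -34977/10 ≈ -3497.7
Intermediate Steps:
Q = -534 (Q = -4 + (-1 - 1*529) = -4 + (-1 - 529) = -4 - 530 = -534)
z(c, j) = (c + j)**2 (z(c, j) = (j + c)**2 = (c + j)**2)
D(N) = (N + (1 + N)**2)/(2*N) (D(N) = (N + (1 + N)**2)/(N + N) = (N + (1 + N)**2)/((2*N)) = (N + (1 + N)**2)*(1/(2*N)) = (N + (1 + N)**2)/(2*N))
Q*D(-2*(-5)) = -267*(-2*(-5) + (1 - 2*(-5))**2)/((-2*(-5))) = -267*(10 + (1 + 10)**2)/10 = -267*(10 + 11**2)/10 = -267*(10 + 121)/10 = -267*131/10 = -534*131/20 = -34977/10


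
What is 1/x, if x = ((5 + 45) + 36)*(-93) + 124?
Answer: -1/7874 ≈ -0.00012700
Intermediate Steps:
x = -7874 (x = (50 + 36)*(-93) + 124 = 86*(-93) + 124 = -7998 + 124 = -7874)
1/x = 1/(-7874) = -1/7874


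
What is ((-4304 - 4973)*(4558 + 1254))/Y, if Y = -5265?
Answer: 53917924/5265 ≈ 10241.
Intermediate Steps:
((-4304 - 4973)*(4558 + 1254))/Y = ((-4304 - 4973)*(4558 + 1254))/(-5265) = -9277*5812*(-1/5265) = -53917924*(-1/5265) = 53917924/5265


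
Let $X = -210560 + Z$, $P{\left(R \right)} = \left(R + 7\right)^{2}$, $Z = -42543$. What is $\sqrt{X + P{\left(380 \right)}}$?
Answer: $11 i \sqrt{854} \approx 321.46 i$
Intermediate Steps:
$P{\left(R \right)} = \left(7 + R\right)^{2}$
$X = -253103$ ($X = -210560 - 42543 = -253103$)
$\sqrt{X + P{\left(380 \right)}} = \sqrt{-253103 + \left(7 + 380\right)^{2}} = \sqrt{-253103 + 387^{2}} = \sqrt{-253103 + 149769} = \sqrt{-103334} = 11 i \sqrt{854}$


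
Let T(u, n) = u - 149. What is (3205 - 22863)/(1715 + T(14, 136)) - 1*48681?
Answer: -38467819/790 ≈ -48693.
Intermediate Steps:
T(u, n) = -149 + u
(3205 - 22863)/(1715 + T(14, 136)) - 1*48681 = (3205 - 22863)/(1715 + (-149 + 14)) - 1*48681 = -19658/(1715 - 135) - 48681 = -19658/1580 - 48681 = -19658*1/1580 - 48681 = -9829/790 - 48681 = -38467819/790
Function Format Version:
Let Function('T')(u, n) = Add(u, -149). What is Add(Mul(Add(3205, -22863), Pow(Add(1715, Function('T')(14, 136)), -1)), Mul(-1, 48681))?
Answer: Rational(-38467819, 790) ≈ -48693.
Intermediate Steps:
Function('T')(u, n) = Add(-149, u)
Add(Mul(Add(3205, -22863), Pow(Add(1715, Function('T')(14, 136)), -1)), Mul(-1, 48681)) = Add(Mul(Add(3205, -22863), Pow(Add(1715, Add(-149, 14)), -1)), Mul(-1, 48681)) = Add(Mul(-19658, Pow(Add(1715, -135), -1)), -48681) = Add(Mul(-19658, Pow(1580, -1)), -48681) = Add(Mul(-19658, Rational(1, 1580)), -48681) = Add(Rational(-9829, 790), -48681) = Rational(-38467819, 790)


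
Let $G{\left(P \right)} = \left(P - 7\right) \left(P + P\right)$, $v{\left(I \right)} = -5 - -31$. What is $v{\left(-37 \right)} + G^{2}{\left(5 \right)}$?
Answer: $426$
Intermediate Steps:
$v{\left(I \right)} = 26$ ($v{\left(I \right)} = -5 + 31 = 26$)
$G{\left(P \right)} = 2 P \left(-7 + P\right)$ ($G{\left(P \right)} = \left(-7 + P\right) 2 P = 2 P \left(-7 + P\right)$)
$v{\left(-37 \right)} + G^{2}{\left(5 \right)} = 26 + \left(2 \cdot 5 \left(-7 + 5\right)\right)^{2} = 26 + \left(2 \cdot 5 \left(-2\right)\right)^{2} = 26 + \left(-20\right)^{2} = 26 + 400 = 426$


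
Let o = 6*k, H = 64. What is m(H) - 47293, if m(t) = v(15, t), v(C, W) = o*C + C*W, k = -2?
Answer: -46513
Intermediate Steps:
o = -12 (o = 6*(-2) = -12)
v(C, W) = -12*C + C*W
m(t) = -180 + 15*t (m(t) = 15*(-12 + t) = -180 + 15*t)
m(H) - 47293 = (-180 + 15*64) - 47293 = (-180 + 960) - 47293 = 780 - 47293 = -46513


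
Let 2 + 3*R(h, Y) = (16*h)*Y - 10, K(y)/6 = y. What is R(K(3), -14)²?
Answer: 1817104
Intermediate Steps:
K(y) = 6*y
R(h, Y) = -4 + 16*Y*h/3 (R(h, Y) = -⅔ + ((16*h)*Y - 10)/3 = -⅔ + (16*Y*h - 10)/3 = -⅔ + (-10 + 16*Y*h)/3 = -⅔ + (-10/3 + 16*Y*h/3) = -4 + 16*Y*h/3)
R(K(3), -14)² = (-4 + (16/3)*(-14)*(6*3))² = (-4 + (16/3)*(-14)*18)² = (-4 - 1344)² = (-1348)² = 1817104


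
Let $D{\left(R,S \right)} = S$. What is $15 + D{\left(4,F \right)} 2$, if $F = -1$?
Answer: $13$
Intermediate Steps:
$15 + D{\left(4,F \right)} 2 = 15 - 2 = 13$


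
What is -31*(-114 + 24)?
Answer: 2790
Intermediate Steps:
-31*(-114 + 24) = -31*(-90) = 2790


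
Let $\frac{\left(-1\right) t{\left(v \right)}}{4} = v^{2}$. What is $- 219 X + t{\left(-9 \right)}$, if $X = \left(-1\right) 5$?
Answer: $771$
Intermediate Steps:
$X = -5$
$t{\left(v \right)} = - 4 v^{2}$
$- 219 X + t{\left(-9 \right)} = \left(-219\right) \left(-5\right) - 4 \left(-9\right)^{2} = 1095 - 324 = 771$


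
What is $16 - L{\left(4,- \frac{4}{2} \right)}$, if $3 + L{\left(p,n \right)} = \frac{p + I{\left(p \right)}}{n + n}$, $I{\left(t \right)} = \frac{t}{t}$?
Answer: $\frac{81}{4} \approx 20.25$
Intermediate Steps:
$I{\left(t \right)} = 1$
$L{\left(p,n \right)} = -3 + \frac{1 + p}{2 n}$ ($L{\left(p,n \right)} = -3 + \frac{p + 1}{n + n} = -3 + \frac{1 + p}{2 n}$)
$16 - L{\left(4,- \frac{4}{2} \right)} = 16 - \frac{1 + 4 - 6 \left(- \frac{4}{2}\right)}{2 \left(- \frac{4}{2}\right)} = 16 - \frac{1 + 4 - 6 \left(\left(-4\right) \frac{1}{2}\right)}{2 \left(\left(-4\right) \frac{1}{2}\right)} = 16 - \frac{1 + 4 - -12}{2 \left(-2\right)} = 16 - \frac{1}{2} \left(- \frac{1}{2}\right) \left(1 + 4 + 12\right) = 16 - \frac{1}{2} \left(- \frac{1}{2}\right) 17 = 16 - - \frac{17}{4} = 16 + \frac{17}{4} = \frac{81}{4}$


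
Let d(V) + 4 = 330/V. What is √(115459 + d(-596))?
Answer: 15*√45568074/298 ≈ 339.79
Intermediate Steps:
d(V) = -4 + 330/V
√(115459 + d(-596)) = √(115459 + (-4 + 330/(-596))) = √(115459 + (-4 + 330*(-1/596))) = √(115459 + (-4 - 165/298)) = √(115459 - 1357/298) = √(34405425/298) = 15*√45568074/298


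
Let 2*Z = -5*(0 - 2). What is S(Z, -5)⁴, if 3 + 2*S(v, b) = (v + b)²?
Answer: 81/16 ≈ 5.0625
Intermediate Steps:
Z = 5 (Z = (-5*(0 - 2))/2 = (-5*(-2))/2 = (½)*10 = 5)
S(v, b) = -3/2 + (b + v)²/2 (S(v, b) = -3/2 + (v + b)²/2 = -3/2 + (b + v)²/2)
S(Z, -5)⁴ = (-3/2 + (-5 + 5)²/2)⁴ = (-3/2 + (½)*0²)⁴ = (-3/2 + (½)*0)⁴ = (-3/2 + 0)⁴ = (-3/2)⁴ = 81/16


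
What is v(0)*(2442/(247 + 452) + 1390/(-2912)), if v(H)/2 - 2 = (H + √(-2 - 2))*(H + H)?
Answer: 1023249/84812 ≈ 12.065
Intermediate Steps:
v(H) = 4 + 4*H*(H + 2*I) (v(H) = 4 + 2*((H + √(-2 - 2))*(H + H)) = 4 + 2*((H + √(-4))*(2*H)) = 4 + 2*((H + 2*I)*(2*H)) = 4 + 2*(2*H*(H + 2*I)) = 4 + 4*H*(H + 2*I))
v(0)*(2442/(247 + 452) + 1390/(-2912)) = (4 + 4*0² + 8*I*0)*(2442/(247 + 452) + 1390/(-2912)) = (4 + 4*0 + 0)*(2442/699 + 1390*(-1/2912)) = (4 + 0 + 0)*(2442*(1/699) - 695/1456) = 4*(814/233 - 695/1456) = 4*(1023249/339248) = 1023249/84812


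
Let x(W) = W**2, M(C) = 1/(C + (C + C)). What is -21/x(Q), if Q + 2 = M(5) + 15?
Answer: -675/5488 ≈ -0.12300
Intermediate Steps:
M(C) = 1/(3*C) (M(C) = 1/(C + 2*C) = 1/(3*C))
Q = 196/15 (Q = -2 + ((1/3)/5 + 15) = -2 + ((1/3)*(1/5) + 15) = -2 + (1/15 + 15) = -2 + 226/15 = 196/15 ≈ 13.067)
-21/x(Q) = -21/((196/15)**2) = -21/38416/225 = -21*225/38416 = -675/5488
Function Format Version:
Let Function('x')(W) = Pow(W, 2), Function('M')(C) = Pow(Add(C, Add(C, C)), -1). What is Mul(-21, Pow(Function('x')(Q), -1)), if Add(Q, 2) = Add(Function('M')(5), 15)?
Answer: Rational(-675, 5488) ≈ -0.12300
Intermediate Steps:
Function('M')(C) = Mul(Rational(1, 3), Pow(C, -1)) (Function('M')(C) = Pow(Add(C, Mul(2, C)), -1) = Pow(Mul(3, C), -1) = Mul(Rational(1, 3), Pow(C, -1)))
Q = Rational(196, 15) (Q = Add(-2, Add(Mul(Rational(1, 3), Pow(5, -1)), 15)) = Add(-2, Add(Mul(Rational(1, 3), Rational(1, 5)), 15)) = Add(-2, Add(Rational(1, 15), 15)) = Add(-2, Rational(226, 15)) = Rational(196, 15) ≈ 13.067)
Mul(-21, Pow(Function('x')(Q), -1)) = Mul(-21, Pow(Pow(Rational(196, 15), 2), -1)) = Mul(-21, Pow(Rational(38416, 225), -1)) = Mul(-21, Rational(225, 38416)) = Rational(-675, 5488)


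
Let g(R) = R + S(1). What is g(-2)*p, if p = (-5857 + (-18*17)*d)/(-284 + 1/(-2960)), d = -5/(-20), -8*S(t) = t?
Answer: -37321715/840641 ≈ -44.397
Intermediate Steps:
S(t) = -t/8
d = 1/4 (d = -5*(-1/20) = 1/4 ≈ 0.25000)
g(R) = -1/8 + R (g(R) = R - 1/8*1 = R - 1/8 = -1/8 + R)
p = 17563160/840641 (p = (-5857 - 18*17*(1/4))/(-284 + 1/(-2960)) = (-5857 - 306*1/4)/(-284 - 1/2960) = (-5857 - 153/2)/(-840641/2960) = -11867/2*(-2960/840641) = 17563160/840641 ≈ 20.893)
g(-2)*p = (-1/8 - 2)*(17563160/840641) = -17/8*17563160/840641 = -37321715/840641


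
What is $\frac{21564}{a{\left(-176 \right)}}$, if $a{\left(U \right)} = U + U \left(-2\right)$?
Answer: $\frac{5391}{44} \approx 122.52$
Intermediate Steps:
$a{\left(U \right)} = - U$ ($a{\left(U \right)} = U - 2 U = - U$)
$\frac{21564}{a{\left(-176 \right)}} = \frac{21564}{\left(-1\right) \left(-176\right)} = \frac{21564}{176} = 21564 \cdot \frac{1}{176} = \frac{5391}{44}$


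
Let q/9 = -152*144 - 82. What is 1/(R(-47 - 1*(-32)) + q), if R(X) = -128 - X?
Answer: -1/197843 ≈ -5.0545e-6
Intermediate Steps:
q = -197730 (q = 9*(-152*144 - 82) = 9*(-21888 - 82) = 9*(-21970) = -197730)
1/(R(-47 - 1*(-32)) + q) = 1/((-128 - (-47 - 1*(-32))) - 197730) = 1/((-128 - (-47 + 32)) - 197730) = 1/((-128 - 1*(-15)) - 197730) = 1/((-128 + 15) - 197730) = 1/(-113 - 197730) = 1/(-197843) = -1/197843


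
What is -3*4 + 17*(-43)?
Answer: -743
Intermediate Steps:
-3*4 + 17*(-43) = -12 - 731 = -743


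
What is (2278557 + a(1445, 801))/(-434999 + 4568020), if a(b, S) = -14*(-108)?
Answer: 2280069/4133021 ≈ 0.55167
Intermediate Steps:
a(b, S) = 1512
(2278557 + a(1445, 801))/(-434999 + 4568020) = (2278557 + 1512)/(-434999 + 4568020) = 2280069/4133021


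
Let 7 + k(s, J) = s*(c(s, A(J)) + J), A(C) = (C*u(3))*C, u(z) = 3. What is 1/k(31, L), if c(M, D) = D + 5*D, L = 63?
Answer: 1/2216648 ≈ 4.5113e-7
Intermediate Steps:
A(C) = 3*C² (A(C) = (C*3)*C = (3*C)*C = 3*C²)
c(M, D) = 6*D
k(s, J) = -7 + s*(J + 18*J²) (k(s, J) = -7 + s*(6*(3*J²) + J) = -7 + s*(18*J² + J) = -7 + s*(J + 18*J²))
1/k(31, L) = 1/(-7 + 63*31 + 18*31*63²) = 1/(-7 + 1953 + 18*31*3969) = 1/(-7 + 1953 + 2214702) = 1/2216648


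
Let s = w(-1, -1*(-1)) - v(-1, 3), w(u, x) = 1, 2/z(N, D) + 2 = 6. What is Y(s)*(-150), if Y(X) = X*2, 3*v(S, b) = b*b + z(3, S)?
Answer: 650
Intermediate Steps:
z(N, D) = 1/2 (z(N, D) = 2/(-2 + 6) = 2/4 = 2*(1/4) = 1/2)
v(S, b) = 1/6 + b**2/3 (v(S, b) = (b*b + 1/2)/3 = (b**2 + 1/2)/3 = (1/2 + b**2)/3 = 1/6 + b**2/3)
s = -13/6 (s = 1 - (1/6 + (1/3)*3**2) = 1 - (1/6 + (1/3)*9) = 1 - (1/6 + 3) = 1 - 1*19/6 = 1 - 19/6 = -13/6 ≈ -2.1667)
Y(X) = 2*X
Y(s)*(-150) = (2*(-13/6))*(-150) = -13/3*(-150) = 650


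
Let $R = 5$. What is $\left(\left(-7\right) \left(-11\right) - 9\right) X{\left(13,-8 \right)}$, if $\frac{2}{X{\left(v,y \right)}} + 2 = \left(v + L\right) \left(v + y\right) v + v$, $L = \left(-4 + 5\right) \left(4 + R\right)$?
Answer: $\frac{136}{1441} \approx 0.094379$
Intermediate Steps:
$L = 9$ ($L = \left(-4 + 5\right) \left(4 + 5\right) = 1 \cdot 9 = 9$)
$X{\left(v,y \right)} = \frac{2}{-2 + v + v \left(9 + v\right) \left(v + y\right)}$ ($X{\left(v,y \right)} = \frac{2}{-2 + \left(\left(v + 9\right) \left(v + y\right) v + v\right)} = \frac{2}{-2 + \left(\left(9 + v\right) \left(v + y\right) v + v\right)} = \frac{2}{-2 + \left(v \left(9 + v\right) \left(v + y\right) + v\right)} = \frac{2}{-2 + \left(v + v \left(9 + v\right) \left(v + y\right)\right)} = \frac{2}{-2 + v + v \left(9 + v\right) \left(v + y\right)}$)
$\left(\left(-7\right) \left(-11\right) - 9\right) X{\left(13,-8 \right)} = \left(\left(-7\right) \left(-11\right) - 9\right) \frac{2}{-2 + 13 + 13^{3} + 9 \cdot 13^{2} - 8 \cdot 13^{2} + 9 \cdot 13 \left(-8\right)} = \left(77 - 9\right) \frac{2}{-2 + 13 + 2197 + 9 \cdot 169 - 1352 - 936} = 68 \frac{2}{-2 + 13 + 2197 + 1521 - 1352 - 936} = 68 \cdot \frac{2}{1441} = \frac{136}{1441}$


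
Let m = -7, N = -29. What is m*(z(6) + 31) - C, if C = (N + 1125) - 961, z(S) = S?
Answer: -394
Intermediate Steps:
C = 135 (C = (-29 + 1125) - 961 = 1096 - 961 = 135)
m*(z(6) + 31) - C = -7*(6 + 31) - 1*135 = -7*37 - 135 = -259 - 135 = -394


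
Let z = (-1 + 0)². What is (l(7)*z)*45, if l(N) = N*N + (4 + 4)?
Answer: 2565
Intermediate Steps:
l(N) = 8 + N² (l(N) = N² + 8 = 8 + N²)
z = 1 (z = (-1)² = 1)
(l(7)*z)*45 = ((8 + 7²)*1)*45 = ((8 + 49)*1)*45 = (57*1)*45 = 57*45 = 2565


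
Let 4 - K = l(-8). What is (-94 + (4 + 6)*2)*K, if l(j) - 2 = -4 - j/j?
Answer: -518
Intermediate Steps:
l(j) = -3 (l(j) = 2 + (-4 - j/j) = 2 + (-4 - 1*1) = 2 + (-4 - 1) = 2 - 5 = -3)
K = 7 (K = 4 - 1*(-3) = 4 + 3 = 7)
(-94 + (4 + 6)*2)*K = (-94 + (4 + 6)*2)*7 = (-94 + 10*2)*7 = (-94 + 20)*7 = -74*7 = -518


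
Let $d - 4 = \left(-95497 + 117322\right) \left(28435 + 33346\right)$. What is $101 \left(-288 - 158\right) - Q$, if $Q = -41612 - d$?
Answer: $1348366895$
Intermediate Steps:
$d = 1348370329$ ($d = 4 + \left(-95497 + 117322\right) \left(28435 + 33346\right) = 4 + 21825 \cdot 61781 = 4 + 1348370325 = 1348370329$)
$Q = -1348411941$ ($Q = -41612 - 1348370329 = -1348411941$)
$101 \left(-288 - 158\right) - Q = 101 \left(-288 - 158\right) - -1348411941 = 101 \left(-446\right) + 1348411941 = -45046 + 1348411941 = 1348366895$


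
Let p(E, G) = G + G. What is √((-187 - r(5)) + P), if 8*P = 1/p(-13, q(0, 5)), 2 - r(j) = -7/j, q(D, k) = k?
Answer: I*√76155/20 ≈ 13.798*I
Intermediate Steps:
p(E, G) = 2*G
r(j) = 2 + 7/j (r(j) = 2 - (-7)/j = 2 + 7/j)
P = 1/80 (P = 1/(8*((2*5))) = (⅛)/10 = (⅛)*(⅒) = 1/80 ≈ 0.012500)
√((-187 - r(5)) + P) = √((-187 - (2 + 7/5)) + 1/80) = √((-187 - 1*17/5) + 1/80) = √((-187 - 17/5) + 1/80) = √(-952/5 + 1/80) = √(-15231/80) = I*√76155/20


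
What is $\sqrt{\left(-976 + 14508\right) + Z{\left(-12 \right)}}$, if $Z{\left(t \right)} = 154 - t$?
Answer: $3 \sqrt{1522} \approx 117.04$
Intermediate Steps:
$\sqrt{\left(-976 + 14508\right) + Z{\left(-12 \right)}} = \sqrt{\left(-976 + 14508\right) + \left(154 - -12\right)} = \sqrt{13532 + \left(154 + 12\right)} = \sqrt{13532 + 166} = \sqrt{13698} = 3 \sqrt{1522}$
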